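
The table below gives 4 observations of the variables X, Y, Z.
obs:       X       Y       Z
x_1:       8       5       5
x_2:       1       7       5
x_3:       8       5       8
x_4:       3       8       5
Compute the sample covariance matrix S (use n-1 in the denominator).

Step 1 — column means:
  mean(X) = (8 + 1 + 8 + 3) / 4 = 20/4 = 5
  mean(Y) = (5 + 7 + 5 + 8) / 4 = 25/4 = 6.25
  mean(Z) = (5 + 5 + 8 + 5) / 4 = 23/4 = 5.75

Step 2 — sample covariance S[i,j] = (1/(n-1)) · Σ_k (x_{k,i} - mean_i) · (x_{k,j} - mean_j), with n-1 = 3.
  S[X,X] = ((3)·(3) + (-4)·(-4) + (3)·(3) + (-2)·(-2)) / 3 = 38/3 = 12.6667
  S[X,Y] = ((3)·(-1.25) + (-4)·(0.75) + (3)·(-1.25) + (-2)·(1.75)) / 3 = -14/3 = -4.6667
  S[X,Z] = ((3)·(-0.75) + (-4)·(-0.75) + (3)·(2.25) + (-2)·(-0.75)) / 3 = 9/3 = 3
  S[Y,Y] = ((-1.25)·(-1.25) + (0.75)·(0.75) + (-1.25)·(-1.25) + (1.75)·(1.75)) / 3 = 6.75/3 = 2.25
  S[Y,Z] = ((-1.25)·(-0.75) + (0.75)·(-0.75) + (-1.25)·(2.25) + (1.75)·(-0.75)) / 3 = -3.75/3 = -1.25
  S[Z,Z] = ((-0.75)·(-0.75) + (-0.75)·(-0.75) + (2.25)·(2.25) + (-0.75)·(-0.75)) / 3 = 6.75/3 = 2.25

S is symmetric (S[j,i] = S[i,j]). Assembling:

S = [[12.6667, -4.6667, 3],
 [-4.6667, 2.25, -1.25],
 [3, -1.25, 2.25]]


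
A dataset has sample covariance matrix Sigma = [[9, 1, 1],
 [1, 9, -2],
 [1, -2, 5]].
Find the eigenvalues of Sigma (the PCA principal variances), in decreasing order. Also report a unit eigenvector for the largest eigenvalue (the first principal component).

Step 1 — characteristic polynomial p(λ) = det(λI - Sigma) = λ³ - tr·λ² + c_1·λ - det, where tr = trace, c_1 = sum of the principal 2×2 minors, det = det(Sigma):
  tr = 9 + 9 + 5 = 23,
  c_1 = (9·9 - (1)²) + (9·5 - (1)²) + (9·5 - (-2)²) = 80 + 44 + 41 = 165,
  det = 9·(9·5 - (-2)²) - (1)·((1)·5 - (-2)·(1)) + (1)·((1)·(-2) - 9·(1)) = 9·(41) - (1)·(7) + (1)·(-11) = 351.
  So p(λ) = λ³ - 23λ² + 165λ - 351.
Step 2 — look for an integer root (rational root theorem: any rational root is an integer divisor of 351). Testing λ = 9:
  p(9) = 729 - 1863 + 1485 - 351 = 0  ✓
  Dividing out (λ - 9): p(λ) = (λ - 9)(λ² - 14λ + 39).
Step 3 — remaining eigenvalues from the quadratic λ² - 14λ + 39 = 0:
  Δ = 14² - 4·39 = 196 - 156 = 40,  λ = (14 ± √40)/2 = (14 ± 6.3246)/2 ≈ 10.1623 or 3.8377.
  Sorted: λ_1 = 10.1623,  λ_2 = 9,  λ_3 = 3.8377  (check: sum = 23 = tr ✓).

Step 4 — unit eigenvector for λ_1 ≈ 10.1623: v spans the null space of (Sigma - λ_1 I), whose rows are
  r_1 = (-1.1623, 1, 1),  r_2 = (1, -1.1623, -2),  r_3 = (1, -2, -5.1623).
  v is orthogonal to every row, so take v ∝ r_1 × r_2 = ((1)·(-2) - (1)·(-1.1623), (1)·(1) - (-1.1623)·(-2), (-1.1623)·(-1.1623) - (1)·(1)) ≈ (-0.8377, -1.3246, 0.3509).
  Rescale (multiply by -1 so the first nonzero entry is positive): u = (0.8377, 1.3246, -0.3509).
  ||u|| = √((0.8377)² + (1.3246)² + (-0.3509)²) = √(2.5793) ≈ 1.606,  v_1 = u/||u|| ≈ (0.5216, 0.8247, -0.2185) (||v_1|| = 1).

λ_1 = 10.1623,  λ_2 = 9,  λ_3 = 3.8377;  v_1 ≈ (0.5216, 0.8247, -0.2185)


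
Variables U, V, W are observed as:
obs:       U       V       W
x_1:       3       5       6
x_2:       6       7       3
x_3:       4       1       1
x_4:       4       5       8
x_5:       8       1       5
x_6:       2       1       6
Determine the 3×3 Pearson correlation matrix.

Step 1 — column means:
  mean(U) = (3 + 6 + 4 + 4 + 8 + 2) / 6 = 27/6 = 4.5
  mean(V) = (5 + 7 + 1 + 5 + 1 + 1) / 6 = 20/6 = 3.3333
  mean(W) = (6 + 3 + 1 + 8 + 5 + 6) / 6 = 29/6 = 4.8333

Step 2 — sample variances and covariances s[i,j] = (1/(n-1)) · Σ_k (x_{k,i} - mean_i) · (x_{k,j} - mean_j), with n-1 = 5:
  s[U,U] = ((-1.5)·(-1.5) + (1.5)·(1.5) + (-0.5)·(-0.5) + (-0.5)·(-0.5) + (3.5)·(3.5) + (-2.5)·(-2.5)) / 5 = 23.5/5 = 4.7
  s[U,V] = ((-1.5)·(1.6667) + (1.5)·(3.6667) + (-0.5)·(-2.3333) + (-0.5)·(1.6667) + (3.5)·(-2.3333) + (-2.5)·(-2.3333)) / 5 = 1/5 = 0.2
  s[U,W] = ((-1.5)·(1.1667) + (1.5)·(-1.8333) + (-0.5)·(-3.8333) + (-0.5)·(3.1667) + (3.5)·(0.1667) + (-2.5)·(1.1667)) / 5 = -6.5/5 = -1.3
  s[V,V] = ((1.6667)·(1.6667) + (3.6667)·(3.6667) + (-2.3333)·(-2.3333) + (1.6667)·(1.6667) + (-2.3333)·(-2.3333) + (-2.3333)·(-2.3333)) / 5 = 35.3333/5 = 7.0667
  s[V,W] = ((1.6667)·(1.1667) + (3.6667)·(-1.8333) + (-2.3333)·(-3.8333) + (1.6667)·(3.1667) + (-2.3333)·(0.1667) + (-2.3333)·(1.1667)) / 5 = 6.3333/5 = 1.2667
  s[W,W] = ((1.1667)·(1.1667) + (-1.8333)·(-1.8333) + (-3.8333)·(-3.8333) + (3.1667)·(3.1667) + (0.1667)·(0.1667) + (1.1667)·(1.1667)) / 5 = 30.8333/5 = 6.1667
  Sample standard deviations s_i = √(s[i,i]):
  s(U) = √(4.7) = 2.1679
  s(V) = √(7.0667) = 2.6583
  s(W) = √(6.1667) = 2.4833

Step 3 — r_{ij} = s_{ij} / (s_i · s_j):
  r[U,U] = 1 (diagonal).
  r[U,V] = 0.2 / (2.1679 · 2.6583) = 0.2 / 5.7631 = 0.0347
  r[U,W] = -1.3 / (2.1679 · 2.4833) = -1.3 / 5.3836 = -0.2415
  r[V,V] = 1 (diagonal).
  r[V,W] = 1.2667 / (2.6583 · 2.4833) = 1.2667 / 6.6013 = 0.1919
  r[W,W] = 1 (diagonal).

R is symmetric with unit diagonal. Assembling:

R = [[1, 0.0347, -0.2415],
 [0.0347, 1, 0.1919],
 [-0.2415, 0.1919, 1]]


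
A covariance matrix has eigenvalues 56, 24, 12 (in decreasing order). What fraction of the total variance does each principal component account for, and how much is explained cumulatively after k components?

Step 1 — total variance = trace(Sigma) = Σ λ_i = 56 + 24 + 12 = 92.

Step 2 — fraction explained by component i = λ_i / Σ λ:
  PC1: 56/92 = 0.6087
  PC2: 24/92 = 0.2609
  PC3: 12/92 = 0.1304

Step 3 — cumulative fraction after k components = (λ_1 + ... + λ_k) / Σ λ:
  k = 1: 56/92 = 0.6087
  k = 2: (56 + 24)/92 = 80/92 = 0.8696
  k = 3: (56 + 24 + 12)/92 = 92/92 = 1

Summary (fraction, with percent):

explained: PC1 0.6087 (60.87%), PC2 0.2609 (26.09%), PC3 0.1304 (13.04%);  cumulative: 0.6087, 0.8696, 1


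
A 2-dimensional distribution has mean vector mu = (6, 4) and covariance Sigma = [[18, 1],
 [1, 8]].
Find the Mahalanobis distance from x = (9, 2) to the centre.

Step 1 — centre the observation: (x - mu) = (3, -2).

Step 2 — invert Sigma. det(Sigma) = 18·8 - (1)² = 143.
  Sigma^{-1} = (1/det) · [[d, -b], [-b, a]] = [[0.0559, -0.007],
 [-0.007, 0.1259]].

Step 3 — form the quadratic (x - mu)^T · Sigma^{-1} · (x - mu):
  Sigma^{-1} · (x - mu) = (0.1818, -0.2727).
  (x - mu)^T · [Sigma^{-1} · (x - mu)] = (3)·(0.1818) + (-2)·(-0.2727) = 1.0909.

Step 4 — take square root: d = √(1.0909) ≈ 1.0445.

d(x, mu) = √(1.0909) ≈ 1.0445


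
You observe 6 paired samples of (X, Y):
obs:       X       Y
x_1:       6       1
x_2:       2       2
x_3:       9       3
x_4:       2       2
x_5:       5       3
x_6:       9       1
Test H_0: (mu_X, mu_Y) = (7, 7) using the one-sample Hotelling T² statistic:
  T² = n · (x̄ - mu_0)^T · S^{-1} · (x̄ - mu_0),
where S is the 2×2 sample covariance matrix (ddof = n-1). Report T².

Step 1 — sample mean vector:
  mean(X) = (6 + 2 + 9 + 2 + 5 + 9) / 6 = 33/6 = 5.5
  mean(Y) = (1 + 2 + 3 + 2 + 3 + 1) / 6 = 12/6 = 2
  x̄ = (5.5, 2),  deviation x̄ - mu_0 = (5.5, 2) - (7, 7) = (-1.5, -5).

Step 2 — sample covariance matrix, S[i,j] = (1/(n-1)) · Σ_k (x_{k,i} - mean_i) · (x_{k,j} - mean_j), divisor n-1 = 5:
  S[X,X] = ((0.5)·(0.5) + (-3.5)·(-3.5) + (3.5)·(3.5) + (-3.5)·(-3.5) + (-0.5)·(-0.5) + (3.5)·(3.5)) / 5 = 49.5/5 = 9.9
  S[X,Y] = ((0.5)·(-1) + (-3.5)·(0) + (3.5)·(1) + (-3.5)·(0) + (-0.5)·(1) + (3.5)·(-1)) / 5 = -1/5 = -0.2
  S[Y,Y] = ((-1)·(-1) + (0)·(0) + (1)·(1) + (0)·(0) + (1)·(1) + (-1)·(-1)) / 5 = 4/5 = 0.8
  S = [[9.9, -0.2],
 [-0.2, 0.8]].

Step 3 — invert S. det(S) = 9.9·0.8 - (-0.2)² = 7.88.
  S^{-1} = (1/det) · [[d, -b], [-b, a]] = [[0.1015, 0.0254],
 [0.0254, 1.2563]].

Step 4 — quadratic form (x̄ - mu_0)^T · S^{-1} · (x̄ - mu_0):
  S^{-1} · (x̄ - mu_0) = (-0.2792, -6.3198),
  (x̄ - mu_0)^T · [...] = (-1.5)·(-0.2792) + (-5)·(-6.3198) = 32.0178.

Step 5 — scale by n: T² = 6 · 32.0178 = 192.1066.

T² ≈ 192.1066


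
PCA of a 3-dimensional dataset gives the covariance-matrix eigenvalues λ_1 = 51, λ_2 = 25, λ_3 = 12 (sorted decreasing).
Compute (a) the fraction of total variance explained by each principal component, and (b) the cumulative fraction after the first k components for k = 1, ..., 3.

Step 1 — total variance = trace(Sigma) = Σ λ_i = 51 + 25 + 12 = 88.

Step 2 — fraction explained by component i = λ_i / Σ λ:
  PC1: 51/88 = 0.5795
  PC2: 25/88 = 0.2841
  PC3: 12/88 = 0.1364

Step 3 — cumulative fraction after k components = (λ_1 + ... + λ_k) / Σ λ:
  k = 1: 51/88 = 0.5795
  k = 2: (51 + 25)/88 = 76/88 = 0.8636
  k = 3: (51 + 25 + 12)/88 = 88/88 = 1

Summary (fraction, with percent):

explained: PC1 0.5795 (57.95%), PC2 0.2841 (28.41%), PC3 0.1364 (13.64%);  cumulative: 0.5795, 0.8636, 1


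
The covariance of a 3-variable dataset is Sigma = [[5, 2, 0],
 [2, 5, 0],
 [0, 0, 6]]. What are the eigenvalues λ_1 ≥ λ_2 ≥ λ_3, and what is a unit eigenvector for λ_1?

Step 1 — characteristic polynomial p(λ) = det(λI - Sigma) = λ³ - tr·λ² + c_1·λ - det, where tr = trace, c_1 = sum of the principal 2×2 minors, det = det(Sigma):
  tr = 5 + 5 + 6 = 16,
  c_1 = (5·5 - (2)²) + (5·6 - (0)²) + (5·6 - (0)²) = 21 + 30 + 30 = 81,
  det = 5·(5·6 - (0)²) - (2)·((2)·6 - (0)·(0)) + (0)·((2)·(0) - 5·(0)) = 5·(30) - (2)·(12) + (0)·(0) = 126.
  So p(λ) = λ³ - 16λ² + 81λ - 126.
Step 2 — look for an integer root (rational root theorem: any rational root is an integer divisor of 126). Testing λ = 3:
  p(3) = 27 - 144 + 243 - 126 = 0  ✓
  Dividing out (λ - 3): p(λ) = (λ - 3)(λ² - 13λ + 42).
Step 3 — remaining eigenvalues from the quadratic λ² - 13λ + 42 = 0:
  Δ = 13² - 4·42 = 169 - 168 = 1,  λ = (13 ± √1)/2 = (13 ± 1)/2 = 7 or 6.
  Sorted: λ_1 = 7,  λ_2 = 6,  λ_3 = 3  (check: sum = 16 = tr ✓).

Step 4 — unit eigenvector for λ_1 = 7: v spans the null space of (Sigma - λ_1 I), whose rows are
  r_1 = (-2, 2, 0),  r_2 = (2, -2, 0),  r_3 = (0, 0, -1).
  v is orthogonal to every row, so take v ∝ r_1 × r_3 = ((2)·(-1) - (0)·(0), (0)·(0) - (-2)·(-1), (-2)·(0) - (2)·(0)) = (-2, -2, 0).
  Rescale (divide by 2; multiply by -1 so the first nonzero entry is positive): u = (1, 1, 0).
  ||u|| = √((1)² + (1)² + (0)²) = √(2) ≈ 1.4142,  v_1 = u/||u|| ≈ (0.7071, 0.7071, 0) (||v_1|| = 1).

λ_1 = 7,  λ_2 = 6,  λ_3 = 3;  v_1 ≈ (0.7071, 0.7071, 0)


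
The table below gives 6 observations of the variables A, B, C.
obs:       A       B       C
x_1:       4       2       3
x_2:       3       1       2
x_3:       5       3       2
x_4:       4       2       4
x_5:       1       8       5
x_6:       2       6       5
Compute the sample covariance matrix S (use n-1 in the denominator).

Step 1 — column means:
  mean(A) = (4 + 3 + 5 + 4 + 1 + 2) / 6 = 19/6 = 3.1667
  mean(B) = (2 + 1 + 3 + 2 + 8 + 6) / 6 = 22/6 = 3.6667
  mean(C) = (3 + 2 + 2 + 4 + 5 + 5) / 6 = 21/6 = 3.5

Step 2 — sample covariance S[i,j] = (1/(n-1)) · Σ_k (x_{k,i} - mean_i) · (x_{k,j} - mean_j), with n-1 = 5.
  S[A,A] = ((0.8333)·(0.8333) + (-0.1667)·(-0.1667) + (1.8333)·(1.8333) + (0.8333)·(0.8333) + (-2.1667)·(-2.1667) + (-1.1667)·(-1.1667)) / 5 = 10.8333/5 = 2.1667
  S[A,B] = ((0.8333)·(-1.6667) + (-0.1667)·(-2.6667) + (1.8333)·(-0.6667) + (0.8333)·(-1.6667) + (-2.1667)·(4.3333) + (-1.1667)·(2.3333)) / 5 = -15.6667/5 = -3.1333
  S[A,C] = ((0.8333)·(-0.5) + (-0.1667)·(-1.5) + (1.8333)·(-1.5) + (0.8333)·(0.5) + (-2.1667)·(1.5) + (-1.1667)·(1.5)) / 5 = -7.5/5 = -1.5
  S[B,B] = ((-1.6667)·(-1.6667) + (-2.6667)·(-2.6667) + (-0.6667)·(-0.6667) + (-1.6667)·(-1.6667) + (4.3333)·(4.3333) + (2.3333)·(2.3333)) / 5 = 37.3333/5 = 7.4667
  S[B,C] = ((-1.6667)·(-0.5) + (-2.6667)·(-1.5) + (-0.6667)·(-1.5) + (-1.6667)·(0.5) + (4.3333)·(1.5) + (2.3333)·(1.5)) / 5 = 15/5 = 3
  S[C,C] = ((-0.5)·(-0.5) + (-1.5)·(-1.5) + (-1.5)·(-1.5) + (0.5)·(0.5) + (1.5)·(1.5) + (1.5)·(1.5)) / 5 = 9.5/5 = 1.9

S is symmetric (S[j,i] = S[i,j]). Assembling:

S = [[2.1667, -3.1333, -1.5],
 [-3.1333, 7.4667, 3],
 [-1.5, 3, 1.9]]


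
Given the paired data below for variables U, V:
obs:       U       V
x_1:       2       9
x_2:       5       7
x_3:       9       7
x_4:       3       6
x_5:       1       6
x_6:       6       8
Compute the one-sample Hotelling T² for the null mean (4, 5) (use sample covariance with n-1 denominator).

Step 1 — sample mean vector:
  mean(U) = (2 + 5 + 9 + 3 + 1 + 6) / 6 = 26/6 = 4.3333
  mean(V) = (9 + 7 + 7 + 6 + 6 + 8) / 6 = 43/6 = 7.1667
  x̄ = (4.3333, 7.1667),  deviation x̄ - mu_0 = (4.3333, 7.1667) - (4, 5) = (0.3333, 2.1667).

Step 2 — sample covariance matrix, S[i,j] = (1/(n-1)) · Σ_k (x_{k,i} - mean_i) · (x_{k,j} - mean_j), divisor n-1 = 5:
  S[U,U] = ((-2.3333)·(-2.3333) + (0.6667)·(0.6667) + (4.6667)·(4.6667) + (-1.3333)·(-1.3333) + (-3.3333)·(-3.3333) + (1.6667)·(1.6667)) / 5 = 43.3333/5 = 8.6667
  S[U,V] = ((-2.3333)·(1.8333) + (0.6667)·(-0.1667) + (4.6667)·(-0.1667) + (-1.3333)·(-1.1667) + (-3.3333)·(-1.1667) + (1.6667)·(0.8333)) / 5 = 1.6667/5 = 0.3333
  S[V,V] = ((1.8333)·(1.8333) + (-0.1667)·(-0.1667) + (-0.1667)·(-0.1667) + (-1.1667)·(-1.1667) + (-1.1667)·(-1.1667) + (0.8333)·(0.8333)) / 5 = 6.8333/5 = 1.3667
  S = [[8.6667, 0.3333],
 [0.3333, 1.3667]].

Step 3 — invert S. det(S) = 8.6667·1.3667 - (0.3333)² = 11.7333.
  S^{-1} = (1/det) · [[d, -b], [-b, a]] = [[0.1165, -0.0284],
 [-0.0284, 0.7386]].

Step 4 — quadratic form (x̄ - mu_0)^T · S^{-1} · (x̄ - mu_0):
  S^{-1} · (x̄ - mu_0) = (-0.0227, 1.5909),
  (x̄ - mu_0)^T · [...] = (0.3333)·(-0.0227) + (2.1667)·(1.5909) = 3.4394.

Step 5 — scale by n: T² = 6 · 3.4394 = 20.6364.

T² ≈ 20.6364


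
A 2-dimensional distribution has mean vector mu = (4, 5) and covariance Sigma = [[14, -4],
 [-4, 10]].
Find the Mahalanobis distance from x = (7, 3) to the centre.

Step 1 — centre the observation: (x - mu) = (3, -2).

Step 2 — invert Sigma. det(Sigma) = 14·10 - (-4)² = 124.
  Sigma^{-1} = (1/det) · [[d, -b], [-b, a]] = [[0.0806, 0.0323],
 [0.0323, 0.1129]].

Step 3 — form the quadratic (x - mu)^T · Sigma^{-1} · (x - mu):
  Sigma^{-1} · (x - mu) = (0.1774, -0.129).
  (x - mu)^T · [Sigma^{-1} · (x - mu)] = (3)·(0.1774) + (-2)·(-0.129) = 0.7903.

Step 4 — take square root: d = √(0.7903) ≈ 0.889.

d(x, mu) = √(0.7903) ≈ 0.889


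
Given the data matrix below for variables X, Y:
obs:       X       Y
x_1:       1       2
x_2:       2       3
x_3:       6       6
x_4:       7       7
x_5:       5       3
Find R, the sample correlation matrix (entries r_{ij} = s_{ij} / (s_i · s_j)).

Step 1 — column means:
  mean(X) = (1 + 2 + 6 + 7 + 5) / 5 = 21/5 = 4.2
  mean(Y) = (2 + 3 + 6 + 7 + 3) / 5 = 21/5 = 4.2

Step 2 — sample variances and covariances s[i,j] = (1/(n-1)) · Σ_k (x_{k,i} - mean_i) · (x_{k,j} - mean_j), with n-1 = 4:
  s[X,X] = ((-3.2)·(-3.2) + (-2.2)·(-2.2) + (1.8)·(1.8) + (2.8)·(2.8) + (0.8)·(0.8)) / 4 = 26.8/4 = 6.7
  s[X,Y] = ((-3.2)·(-2.2) + (-2.2)·(-1.2) + (1.8)·(1.8) + (2.8)·(2.8) + (0.8)·(-1.2)) / 4 = 19.8/4 = 4.95
  s[Y,Y] = ((-2.2)·(-2.2) + (-1.2)·(-1.2) + (1.8)·(1.8) + (2.8)·(2.8) + (-1.2)·(-1.2)) / 4 = 18.8/4 = 4.7
  Sample standard deviations s_i = √(s[i,i]):
  s(X) = √(6.7) = 2.5884
  s(Y) = √(4.7) = 2.1679

Step 3 — r_{ij} = s_{ij} / (s_i · s_j):
  r[X,X] = 1 (diagonal).
  r[X,Y] = 4.95 / (2.5884 · 2.1679) = 4.95 / 5.6116 = 0.8821
  r[Y,Y] = 1 (diagonal).

R is symmetric with unit diagonal. Assembling:

R = [[1, 0.8821],
 [0.8821, 1]]


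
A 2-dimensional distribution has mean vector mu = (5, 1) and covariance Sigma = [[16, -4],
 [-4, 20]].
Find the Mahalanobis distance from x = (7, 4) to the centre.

Step 1 — centre the observation: (x - mu) = (2, 3).

Step 2 — invert Sigma. det(Sigma) = 16·20 - (-4)² = 304.
  Sigma^{-1} = (1/det) · [[d, -b], [-b, a]] = [[0.0658, 0.0132],
 [0.0132, 0.0526]].

Step 3 — form the quadratic (x - mu)^T · Sigma^{-1} · (x - mu):
  Sigma^{-1} · (x - mu) = (0.1711, 0.1842).
  (x - mu)^T · [Sigma^{-1} · (x - mu)] = (2)·(0.1711) + (3)·(0.1842) = 0.8947.

Step 4 — take square root: d = √(0.8947) ≈ 0.9459.

d(x, mu) = √(0.8947) ≈ 0.9459


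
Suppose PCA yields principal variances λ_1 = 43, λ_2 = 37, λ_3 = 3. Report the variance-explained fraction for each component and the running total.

Step 1 — total variance = trace(Sigma) = Σ λ_i = 43 + 37 + 3 = 83.

Step 2 — fraction explained by component i = λ_i / Σ λ:
  PC1: 43/83 = 0.5181
  PC2: 37/83 = 0.4458
  PC3: 3/83 = 0.0361

Step 3 — cumulative fraction after k components = (λ_1 + ... + λ_k) / Σ λ:
  k = 1: 43/83 = 0.5181
  k = 2: (43 + 37)/83 = 80/83 = 0.9639
  k = 3: (43 + 37 + 3)/83 = 83/83 = 1

Summary (fraction, with percent):

explained: PC1 0.5181 (51.81%), PC2 0.4458 (44.58%), PC3 0.0361 (3.61%);  cumulative: 0.5181, 0.9639, 1


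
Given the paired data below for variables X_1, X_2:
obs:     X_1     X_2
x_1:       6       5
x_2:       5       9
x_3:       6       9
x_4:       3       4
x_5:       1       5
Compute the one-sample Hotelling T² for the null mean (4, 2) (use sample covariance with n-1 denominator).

Step 1 — sample mean vector:
  mean(X_1) = (6 + 5 + 6 + 3 + 1) / 5 = 21/5 = 4.2
  mean(X_2) = (5 + 9 + 9 + 4 + 5) / 5 = 32/5 = 6.4
  x̄ = (4.2, 6.4),  deviation x̄ - mu_0 = (4.2, 6.4) - (4, 2) = (0.2, 4.4).

Step 2 — sample covariance matrix, S[i,j] = (1/(n-1)) · Σ_k (x_{k,i} - mean_i) · (x_{k,j} - mean_j), divisor n-1 = 4:
  S[X_1,X_1] = ((1.8)·(1.8) + (0.8)·(0.8) + (1.8)·(1.8) + (-1.2)·(-1.2) + (-3.2)·(-3.2)) / 4 = 18.8/4 = 4.7
  S[X_1,X_2] = ((1.8)·(-1.4) + (0.8)·(2.6) + (1.8)·(2.6) + (-1.2)·(-2.4) + (-3.2)·(-1.4)) / 4 = 11.6/4 = 2.9
  S[X_2,X_2] = ((-1.4)·(-1.4) + (2.6)·(2.6) + (2.6)·(2.6) + (-2.4)·(-2.4) + (-1.4)·(-1.4)) / 4 = 23.2/4 = 5.8
  S = [[4.7, 2.9],
 [2.9, 5.8]].

Step 3 — invert S. det(S) = 4.7·5.8 - (2.9)² = 18.85.
  S^{-1} = (1/det) · [[d, -b], [-b, a]] = [[0.3077, -0.1538],
 [-0.1538, 0.2493]].

Step 4 — quadratic form (x̄ - mu_0)^T · S^{-1} · (x̄ - mu_0):
  S^{-1} · (x̄ - mu_0) = (-0.6154, 1.0663),
  (x̄ - mu_0)^T · [...] = (0.2)·(-0.6154) + (4.4)·(1.0663) = 4.5687.

Step 5 — scale by n: T² = 5 · 4.5687 = 22.8435.

T² ≈ 22.8435


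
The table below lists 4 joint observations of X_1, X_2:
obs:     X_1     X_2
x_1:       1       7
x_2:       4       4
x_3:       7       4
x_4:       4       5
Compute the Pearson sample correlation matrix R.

Step 1 — column means:
  mean(X_1) = (1 + 4 + 7 + 4) / 4 = 16/4 = 4
  mean(X_2) = (7 + 4 + 4 + 5) / 4 = 20/4 = 5

Step 2 — sample variances and covariances s[i,j] = (1/(n-1)) · Σ_k (x_{k,i} - mean_i) · (x_{k,j} - mean_j), with n-1 = 3:
  s[X_1,X_1] = ((-3)·(-3) + (0)·(0) + (3)·(3) + (0)·(0)) / 3 = 18/3 = 6
  s[X_1,X_2] = ((-3)·(2) + (0)·(-1) + (3)·(-1) + (0)·(0)) / 3 = -9/3 = -3
  s[X_2,X_2] = ((2)·(2) + (-1)·(-1) + (-1)·(-1) + (0)·(0)) / 3 = 6/3 = 2
  Sample standard deviations s_i = √(s[i,i]):
  s(X_1) = √(6) = 2.4495
  s(X_2) = √(2) = 1.4142

Step 3 — r_{ij} = s_{ij} / (s_i · s_j):
  r[X_1,X_1] = 1 (diagonal).
  r[X_1,X_2] = -3 / (2.4495 · 1.4142) = -3 / 3.4641 = -0.866
  r[X_2,X_2] = 1 (diagonal).

R is symmetric with unit diagonal. Assembling:

R = [[1, -0.866],
 [-0.866, 1]]


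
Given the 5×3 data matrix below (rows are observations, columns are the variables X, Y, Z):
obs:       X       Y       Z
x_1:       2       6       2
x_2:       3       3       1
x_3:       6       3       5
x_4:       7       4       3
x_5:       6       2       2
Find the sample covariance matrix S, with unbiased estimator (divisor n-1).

Step 1 — column means:
  mean(X) = (2 + 3 + 6 + 7 + 6) / 5 = 24/5 = 4.8
  mean(Y) = (6 + 3 + 3 + 4 + 2) / 5 = 18/5 = 3.6
  mean(Z) = (2 + 1 + 5 + 3 + 2) / 5 = 13/5 = 2.6

Step 2 — sample covariance S[i,j] = (1/(n-1)) · Σ_k (x_{k,i} - mean_i) · (x_{k,j} - mean_j), with n-1 = 4.
  S[X,X] = ((-2.8)·(-2.8) + (-1.8)·(-1.8) + (1.2)·(1.2) + (2.2)·(2.2) + (1.2)·(1.2)) / 4 = 18.8/4 = 4.7
  S[X,Y] = ((-2.8)·(2.4) + (-1.8)·(-0.6) + (1.2)·(-0.6) + (2.2)·(0.4) + (1.2)·(-1.6)) / 4 = -7.4/4 = -1.85
  S[X,Z] = ((-2.8)·(-0.6) + (-1.8)·(-1.6) + (1.2)·(2.4) + (2.2)·(0.4) + (1.2)·(-0.6)) / 4 = 7.6/4 = 1.9
  S[Y,Y] = ((2.4)·(2.4) + (-0.6)·(-0.6) + (-0.6)·(-0.6) + (0.4)·(0.4) + (-1.6)·(-1.6)) / 4 = 9.2/4 = 2.3
  S[Y,Z] = ((2.4)·(-0.6) + (-0.6)·(-1.6) + (-0.6)·(2.4) + (0.4)·(0.4) + (-1.6)·(-0.6)) / 4 = -0.8/4 = -0.2
  S[Z,Z] = ((-0.6)·(-0.6) + (-1.6)·(-1.6) + (2.4)·(2.4) + (0.4)·(0.4) + (-0.6)·(-0.6)) / 4 = 9.2/4 = 2.3

S is symmetric (S[j,i] = S[i,j]). Assembling:

S = [[4.7, -1.85, 1.9],
 [-1.85, 2.3, -0.2],
 [1.9, -0.2, 2.3]]


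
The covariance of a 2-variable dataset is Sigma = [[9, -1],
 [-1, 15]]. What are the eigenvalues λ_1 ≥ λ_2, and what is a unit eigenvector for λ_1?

Step 1 — characteristic polynomial of 2×2 Sigma:
  det(Sigma - λI) = λ² - trace · λ + det = 0.
  trace = 9 + 15 = 24, det = 9·15 - (-1)² = 134.
Step 2 — discriminant:
  Δ = trace² - 4·det = 576 - 536 = 40.
Step 3 — eigenvalues:
  λ = (trace ± √Δ)/2 = (24 ± 6.3246)/2,
  λ_1 = 15.1623,  λ_2 = 8.8377.

Step 4 — unit eigenvector for λ_1: solve (Sigma - λ_1 I)v = 0. First row:
  (9 - 15.1623)·v_x + (-1)·v_y = 0, i.e. (-6.1623)·v_x + (-1)·v_y = 0,
  so v ∝ (b, λ_1 - a) = (-1, 6.1623); multiply by -1 so the first entry is positive: u = (1, -6.1623).
  ||u|| = √((1)² + (-6.1623)²) = √(38.9737) ≈ 6.2429,
  v_1 = u/||u|| ≈ (0.1602, -0.9871) (||v_1|| = 1).

λ_1 = 15.1623,  λ_2 = 8.8377;  v_1 ≈ (0.1602, -0.9871)


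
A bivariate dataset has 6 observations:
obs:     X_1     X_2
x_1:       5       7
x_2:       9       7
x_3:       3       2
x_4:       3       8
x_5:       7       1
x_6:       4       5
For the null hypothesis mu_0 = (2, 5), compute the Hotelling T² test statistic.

Step 1 — sample mean vector:
  mean(X_1) = (5 + 9 + 3 + 3 + 7 + 4) / 6 = 31/6 = 5.1667
  mean(X_2) = (7 + 7 + 2 + 8 + 1 + 5) / 6 = 30/6 = 5
  x̄ = (5.1667, 5),  deviation x̄ - mu_0 = (5.1667, 5) - (2, 5) = (3.1667, 0).

Step 2 — sample covariance matrix, S[i,j] = (1/(n-1)) · Σ_k (x_{k,i} - mean_i) · (x_{k,j} - mean_j), divisor n-1 = 5:
  S[X_1,X_1] = ((-0.1667)·(-0.1667) + (3.8333)·(3.8333) + (-2.1667)·(-2.1667) + (-2.1667)·(-2.1667) + (1.8333)·(1.8333) + (-1.1667)·(-1.1667)) / 5 = 28.8333/5 = 5.7667
  S[X_1,X_2] = ((-0.1667)·(2) + (3.8333)·(2) + (-2.1667)·(-3) + (-2.1667)·(3) + (1.8333)·(-4) + (-1.1667)·(0)) / 5 = 0/5 = 0
  S[X_2,X_2] = ((2)·(2) + (2)·(2) + (-3)·(-3) + (3)·(3) + (-4)·(-4) + (0)·(0)) / 5 = 42/5 = 8.4
  S = [[5.7667, 0],
 [0, 8.4]].

Step 3 — invert S. det(S) = 5.7667·8.4 - (0)² = 48.44.
  S^{-1} = (1/det) · [[d, -b], [-b, a]] = [[0.1734, 0],
 [0, 0.119]].

Step 4 — quadratic form (x̄ - mu_0)^T · S^{-1} · (x̄ - mu_0):
  S^{-1} · (x̄ - mu_0) = (0.5491, 0),
  (x̄ - mu_0)^T · [...] = (3.1667)·(0.5491) + (0)·(0) = 1.7389.

Step 5 — scale by n: T² = 6 · 1.7389 = 10.4335.

T² ≈ 10.4335


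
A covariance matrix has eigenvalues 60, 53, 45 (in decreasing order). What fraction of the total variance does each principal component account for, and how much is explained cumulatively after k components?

Step 1 — total variance = trace(Sigma) = Σ λ_i = 60 + 53 + 45 = 158.

Step 2 — fraction explained by component i = λ_i / Σ λ:
  PC1: 60/158 = 0.3797
  PC2: 53/158 = 0.3354
  PC3: 45/158 = 0.2848

Step 3 — cumulative fraction after k components = (λ_1 + ... + λ_k) / Σ λ:
  k = 1: 60/158 = 0.3797
  k = 2: (60 + 53)/158 = 113/158 = 0.7152
  k = 3: (60 + 53 + 45)/158 = 158/158 = 1

Summary (fraction, with percent):

explained: PC1 0.3797 (37.97%), PC2 0.3354 (33.54%), PC3 0.2848 (28.48%);  cumulative: 0.3797, 0.7152, 1


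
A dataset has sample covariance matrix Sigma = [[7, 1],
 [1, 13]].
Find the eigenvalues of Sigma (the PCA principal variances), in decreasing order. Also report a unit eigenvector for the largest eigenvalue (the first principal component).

Step 1 — characteristic polynomial of 2×2 Sigma:
  det(Sigma - λI) = λ² - trace · λ + det = 0.
  trace = 7 + 13 = 20, det = 7·13 - (1)² = 90.
Step 2 — discriminant:
  Δ = trace² - 4·det = 400 - 360 = 40.
Step 3 — eigenvalues:
  λ = (trace ± √Δ)/2 = (20 ± 6.3246)/2,
  λ_1 = 13.1623,  λ_2 = 6.8377.

Step 4 — unit eigenvector for λ_1: solve (Sigma - λ_1 I)v = 0. First row:
  (7 - 13.1623)·v_x + (1)·v_y = 0, i.e. (-6.1623)·v_x + (1)·v_y = 0,
  so v ∝ (b, λ_1 - a) = (1, 6.1623) = u.
  ||u|| = √((1)² + (6.1623)²) = √(38.9737) ≈ 6.2429,
  v_1 = u/||u|| ≈ (0.1602, 0.9871) (||v_1|| = 1).

λ_1 = 13.1623,  λ_2 = 6.8377;  v_1 ≈ (0.1602, 0.9871)


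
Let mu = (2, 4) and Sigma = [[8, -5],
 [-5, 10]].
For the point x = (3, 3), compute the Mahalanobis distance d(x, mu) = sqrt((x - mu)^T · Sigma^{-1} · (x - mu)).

Step 1 — centre the observation: (x - mu) = (1, -1).

Step 2 — invert Sigma. det(Sigma) = 8·10 - (-5)² = 55.
  Sigma^{-1} = (1/det) · [[d, -b], [-b, a]] = [[0.1818, 0.0909],
 [0.0909, 0.1455]].

Step 3 — form the quadratic (x - mu)^T · Sigma^{-1} · (x - mu):
  Sigma^{-1} · (x - mu) = (0.0909, -0.0545).
  (x - mu)^T · [Sigma^{-1} · (x - mu)] = (1)·(0.0909) + (-1)·(-0.0545) = 0.1455.

Step 4 — take square root: d = √(0.1455) ≈ 0.3814.

d(x, mu) = √(0.1455) ≈ 0.3814


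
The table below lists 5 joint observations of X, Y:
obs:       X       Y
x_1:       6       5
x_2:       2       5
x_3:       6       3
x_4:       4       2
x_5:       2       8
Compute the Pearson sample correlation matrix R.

Step 1 — column means:
  mean(X) = (6 + 2 + 6 + 4 + 2) / 5 = 20/5 = 4
  mean(Y) = (5 + 5 + 3 + 2 + 8) / 5 = 23/5 = 4.6

Step 2 — sample variances and covariances s[i,j] = (1/(n-1)) · Σ_k (x_{k,i} - mean_i) · (x_{k,j} - mean_j), with n-1 = 4:
  s[X,X] = ((2)·(2) + (-2)·(-2) + (2)·(2) + (0)·(0) + (-2)·(-2)) / 4 = 16/4 = 4
  s[X,Y] = ((2)·(0.4) + (-2)·(0.4) + (2)·(-1.6) + (0)·(-2.6) + (-2)·(3.4)) / 4 = -10/4 = -2.5
  s[Y,Y] = ((0.4)·(0.4) + (0.4)·(0.4) + (-1.6)·(-1.6) + (-2.6)·(-2.6) + (3.4)·(3.4)) / 4 = 21.2/4 = 5.3
  Sample standard deviations s_i = √(s[i,i]):
  s(X) = √(4) = 2
  s(Y) = √(5.3) = 2.3022

Step 3 — r_{ij} = s_{ij} / (s_i · s_j):
  r[X,X] = 1 (diagonal).
  r[X,Y] = -2.5 / (2 · 2.3022) = -2.5 / 4.6043 = -0.543
  r[Y,Y] = 1 (diagonal).

R is symmetric with unit diagonal. Assembling:

R = [[1, -0.543],
 [-0.543, 1]]


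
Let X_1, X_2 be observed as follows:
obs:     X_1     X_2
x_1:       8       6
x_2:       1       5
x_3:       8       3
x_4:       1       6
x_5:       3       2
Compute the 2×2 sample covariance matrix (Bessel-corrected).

Step 1 — column means:
  mean(X_1) = (8 + 1 + 8 + 1 + 3) / 5 = 21/5 = 4.2
  mean(X_2) = (6 + 5 + 3 + 6 + 2) / 5 = 22/5 = 4.4

Step 2 — sample covariance S[i,j] = (1/(n-1)) · Σ_k (x_{k,i} - mean_i) · (x_{k,j} - mean_j), with n-1 = 4.
  S[X_1,X_1] = ((3.8)·(3.8) + (-3.2)·(-3.2) + (3.8)·(3.8) + (-3.2)·(-3.2) + (-1.2)·(-1.2)) / 4 = 50.8/4 = 12.7
  S[X_1,X_2] = ((3.8)·(1.6) + (-3.2)·(0.6) + (3.8)·(-1.4) + (-3.2)·(1.6) + (-1.2)·(-2.4)) / 4 = -3.4/4 = -0.85
  S[X_2,X_2] = ((1.6)·(1.6) + (0.6)·(0.6) + (-1.4)·(-1.4) + (1.6)·(1.6) + (-2.4)·(-2.4)) / 4 = 13.2/4 = 3.3

S is symmetric (S[j,i] = S[i,j]). Assembling:

S = [[12.7, -0.85],
 [-0.85, 3.3]]


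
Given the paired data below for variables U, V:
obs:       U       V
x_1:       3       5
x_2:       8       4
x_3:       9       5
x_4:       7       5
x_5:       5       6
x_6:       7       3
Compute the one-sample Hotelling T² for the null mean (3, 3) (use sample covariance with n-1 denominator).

Step 1 — sample mean vector:
  mean(U) = (3 + 8 + 9 + 7 + 5 + 7) / 6 = 39/6 = 6.5
  mean(V) = (5 + 4 + 5 + 5 + 6 + 3) / 6 = 28/6 = 4.6667
  x̄ = (6.5, 4.6667),  deviation x̄ - mu_0 = (6.5, 4.6667) - (3, 3) = (3.5, 1.6667).

Step 2 — sample covariance matrix, S[i,j] = (1/(n-1)) · Σ_k (x_{k,i} - mean_i) · (x_{k,j} - mean_j), divisor n-1 = 5:
  S[U,U] = ((-3.5)·(-3.5) + (1.5)·(1.5) + (2.5)·(2.5) + (0.5)·(0.5) + (-1.5)·(-1.5) + (0.5)·(0.5)) / 5 = 23.5/5 = 4.7
  S[U,V] = ((-3.5)·(0.3333) + (1.5)·(-0.6667) + (2.5)·(0.3333) + (0.5)·(0.3333) + (-1.5)·(1.3333) + (0.5)·(-1.6667)) / 5 = -4/5 = -0.8
  S[V,V] = ((0.3333)·(0.3333) + (-0.6667)·(-0.6667) + (0.3333)·(0.3333) + (0.3333)·(0.3333) + (1.3333)·(1.3333) + (-1.6667)·(-1.6667)) / 5 = 5.3333/5 = 1.0667
  S = [[4.7, -0.8],
 [-0.8, 1.0667]].

Step 3 — invert S. det(S) = 4.7·1.0667 - (-0.8)² = 4.3733.
  S^{-1} = (1/det) · [[d, -b], [-b, a]] = [[0.2439, 0.1829],
 [0.1829, 1.0747]].

Step 4 — quadratic form (x̄ - mu_0)^T · S^{-1} · (x̄ - mu_0):
  S^{-1} · (x̄ - mu_0) = (1.1585, 2.4314),
  (x̄ - mu_0)^T · [...] = (3.5)·(1.1585) + (1.6667)·(2.4314) = 8.1072.

Step 5 — scale by n: T² = 6 · 8.1072 = 48.6433.

T² ≈ 48.6433


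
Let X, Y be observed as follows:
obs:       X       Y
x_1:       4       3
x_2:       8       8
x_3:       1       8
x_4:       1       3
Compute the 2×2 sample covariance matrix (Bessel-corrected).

Step 1 — column means:
  mean(X) = (4 + 8 + 1 + 1) / 4 = 14/4 = 3.5
  mean(Y) = (3 + 8 + 8 + 3) / 4 = 22/4 = 5.5

Step 2 — sample covariance S[i,j] = (1/(n-1)) · Σ_k (x_{k,i} - mean_i) · (x_{k,j} - mean_j), with n-1 = 3.
  S[X,X] = ((0.5)·(0.5) + (4.5)·(4.5) + (-2.5)·(-2.5) + (-2.5)·(-2.5)) / 3 = 33/3 = 11
  S[X,Y] = ((0.5)·(-2.5) + (4.5)·(2.5) + (-2.5)·(2.5) + (-2.5)·(-2.5)) / 3 = 10/3 = 3.3333
  S[Y,Y] = ((-2.5)·(-2.5) + (2.5)·(2.5) + (2.5)·(2.5) + (-2.5)·(-2.5)) / 3 = 25/3 = 8.3333

S is symmetric (S[j,i] = S[i,j]). Assembling:

S = [[11, 3.3333],
 [3.3333, 8.3333]]


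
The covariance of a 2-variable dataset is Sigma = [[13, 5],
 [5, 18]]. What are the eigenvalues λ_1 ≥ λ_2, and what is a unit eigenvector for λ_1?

Step 1 — characteristic polynomial of 2×2 Sigma:
  det(Sigma - λI) = λ² - trace · λ + det = 0.
  trace = 13 + 18 = 31, det = 13·18 - (5)² = 209.
Step 2 — discriminant:
  Δ = trace² - 4·det = 961 - 836 = 125.
Step 3 — eigenvalues:
  λ = (trace ± √Δ)/2 = (31 ± 11.1803)/2,
  λ_1 = 21.0902,  λ_2 = 9.9098.

Step 4 — unit eigenvector for λ_1: solve (Sigma - λ_1 I)v = 0. First row:
  (13 - 21.0902)·v_x + (5)·v_y = 0, i.e. (-8.0902)·v_x + (5)·v_y = 0,
  so v ∝ (b, λ_1 - a) = (5, 8.0902) = u.
  ||u|| = √((5)² + (8.0902)²) = √(90.4508) ≈ 9.5106,
  v_1 = u/||u|| ≈ (0.5257, 0.8507) (||v_1|| = 1).

λ_1 = 21.0902,  λ_2 = 9.9098;  v_1 ≈ (0.5257, 0.8507)


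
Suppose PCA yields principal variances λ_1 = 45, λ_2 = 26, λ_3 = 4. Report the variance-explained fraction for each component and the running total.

Step 1 — total variance = trace(Sigma) = Σ λ_i = 45 + 26 + 4 = 75.

Step 2 — fraction explained by component i = λ_i / Σ λ:
  PC1: 45/75 = 0.6
  PC2: 26/75 = 0.3467
  PC3: 4/75 = 0.0533

Step 3 — cumulative fraction after k components = (λ_1 + ... + λ_k) / Σ λ:
  k = 1: 45/75 = 0.6
  k = 2: (45 + 26)/75 = 71/75 = 0.9467
  k = 3: (45 + 26 + 4)/75 = 75/75 = 1

Summary (fraction, with percent):

explained: PC1 0.6 (60%), PC2 0.3467 (34.67%), PC3 0.0533 (5.33%);  cumulative: 0.6, 0.9467, 1


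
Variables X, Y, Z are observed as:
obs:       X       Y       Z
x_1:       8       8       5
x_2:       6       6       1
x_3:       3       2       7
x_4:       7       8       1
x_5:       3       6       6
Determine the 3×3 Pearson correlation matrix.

Step 1 — column means:
  mean(X) = (8 + 6 + 3 + 7 + 3) / 5 = 27/5 = 5.4
  mean(Y) = (8 + 6 + 2 + 8 + 6) / 5 = 30/5 = 6
  mean(Z) = (5 + 1 + 7 + 1 + 6) / 5 = 20/5 = 4

Step 2 — sample variances and covariances s[i,j] = (1/(n-1)) · Σ_k (x_{k,i} - mean_i) · (x_{k,j} - mean_j), with n-1 = 4:
  s[X,X] = ((2.6)·(2.6) + (0.6)·(0.6) + (-2.4)·(-2.4) + (1.6)·(1.6) + (-2.4)·(-2.4)) / 4 = 21.2/4 = 5.3
  s[X,Y] = ((2.6)·(2) + (0.6)·(0) + (-2.4)·(-4) + (1.6)·(2) + (-2.4)·(0)) / 4 = 18/4 = 4.5
  s[X,Z] = ((2.6)·(1) + (0.6)·(-3) + (-2.4)·(3) + (1.6)·(-3) + (-2.4)·(2)) / 4 = -16/4 = -4
  s[Y,Y] = ((2)·(2) + (0)·(0) + (-4)·(-4) + (2)·(2) + (0)·(0)) / 4 = 24/4 = 6
  s[Y,Z] = ((2)·(1) + (0)·(-3) + (-4)·(3) + (2)·(-3) + (0)·(2)) / 4 = -16/4 = -4
  s[Z,Z] = ((1)·(1) + (-3)·(-3) + (3)·(3) + (-3)·(-3) + (2)·(2)) / 4 = 32/4 = 8
  Sample standard deviations s_i = √(s[i,i]):
  s(X) = √(5.3) = 2.3022
  s(Y) = √(6) = 2.4495
  s(Z) = √(8) = 2.8284

Step 3 — r_{ij} = s_{ij} / (s_i · s_j):
  r[X,X] = 1 (diagonal).
  r[X,Y] = 4.5 / (2.3022 · 2.4495) = 4.5 / 5.6391 = 0.798
  r[X,Z] = -4 / (2.3022 · 2.8284) = -4 / 6.5115 = -0.6143
  r[Y,Y] = 1 (diagonal).
  r[Y,Z] = -4 / (2.4495 · 2.8284) = -4 / 6.9282 = -0.5774
  r[Z,Z] = 1 (diagonal).

R is symmetric with unit diagonal. Assembling:

R = [[1, 0.798, -0.6143],
 [0.798, 1, -0.5774],
 [-0.6143, -0.5774, 1]]


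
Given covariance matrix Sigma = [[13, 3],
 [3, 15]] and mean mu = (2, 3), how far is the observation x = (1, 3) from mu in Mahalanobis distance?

Step 1 — centre the observation: (x - mu) = (-1, 0).

Step 2 — invert Sigma. det(Sigma) = 13·15 - (3)² = 186.
  Sigma^{-1} = (1/det) · [[d, -b], [-b, a]] = [[0.0806, -0.0161],
 [-0.0161, 0.0699]].

Step 3 — form the quadratic (x - mu)^T · Sigma^{-1} · (x - mu):
  Sigma^{-1} · (x - mu) = (-0.0806, 0.0161).
  (x - mu)^T · [Sigma^{-1} · (x - mu)] = (-1)·(-0.0806) + (0)·(0.0161) = 0.0806.

Step 4 — take square root: d = √(0.0806) ≈ 0.284.

d(x, mu) = √(0.0806) ≈ 0.284


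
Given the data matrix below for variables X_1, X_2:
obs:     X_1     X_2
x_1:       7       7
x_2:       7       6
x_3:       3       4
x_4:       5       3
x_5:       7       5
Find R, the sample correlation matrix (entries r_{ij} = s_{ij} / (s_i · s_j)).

Step 1 — column means:
  mean(X_1) = (7 + 7 + 3 + 5 + 7) / 5 = 29/5 = 5.8
  mean(X_2) = (7 + 6 + 4 + 3 + 5) / 5 = 25/5 = 5

Step 2 — sample variances and covariances s[i,j] = (1/(n-1)) · Σ_k (x_{k,i} - mean_i) · (x_{k,j} - mean_j), with n-1 = 4:
  s[X_1,X_1] = ((1.2)·(1.2) + (1.2)·(1.2) + (-2.8)·(-2.8) + (-0.8)·(-0.8) + (1.2)·(1.2)) / 4 = 12.8/4 = 3.2
  s[X_1,X_2] = ((1.2)·(2) + (1.2)·(1) + (-2.8)·(-1) + (-0.8)·(-2) + (1.2)·(0)) / 4 = 8/4 = 2
  s[X_2,X_2] = ((2)·(2) + (1)·(1) + (-1)·(-1) + (-2)·(-2) + (0)·(0)) / 4 = 10/4 = 2.5
  Sample standard deviations s_i = √(s[i,i]):
  s(X_1) = √(3.2) = 1.7889
  s(X_2) = √(2.5) = 1.5811

Step 3 — r_{ij} = s_{ij} / (s_i · s_j):
  r[X_1,X_1] = 1 (diagonal).
  r[X_1,X_2] = 2 / (1.7889 · 1.5811) = 2 / 2.8284 = 0.7071
  r[X_2,X_2] = 1 (diagonal).

R is symmetric with unit diagonal. Assembling:

R = [[1, 0.7071],
 [0.7071, 1]]


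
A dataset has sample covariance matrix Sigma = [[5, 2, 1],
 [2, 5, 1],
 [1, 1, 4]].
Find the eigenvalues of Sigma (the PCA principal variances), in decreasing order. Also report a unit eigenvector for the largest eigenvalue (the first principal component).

Step 1 — characteristic polynomial p(λ) = det(λI - Sigma) = λ³ - tr·λ² + c_1·λ - det, where tr = trace, c_1 = sum of the principal 2×2 minors, det = det(Sigma):
  tr = 5 + 5 + 4 = 14,
  c_1 = (5·5 - (2)²) + (5·4 - (1)²) + (5·4 - (1)²) = 21 + 19 + 19 = 59,
  det = 5·(5·4 - (1)²) - (2)·((2)·4 - (1)·(1)) + (1)·((2)·(1) - 5·(1)) = 5·(19) - (2)·(7) + (1)·(-3) = 78.
  So p(λ) = λ³ - 14λ² + 59λ - 78.
Step 2 — look for an integer root (rational root theorem: any rational root is an integer divisor of 78). Testing λ = 3:
  p(3) = 27 - 126 + 177 - 78 = 0  ✓
  Dividing out (λ - 3): p(λ) = (λ - 3)(λ² - 11λ + 26).
Step 3 — remaining eigenvalues from the quadratic λ² - 11λ + 26 = 0:
  Δ = 11² - 4·26 = 121 - 104 = 17,  λ = (11 ± √17)/2 = (11 ± 4.1231)/2 ≈ 7.5616 or 3.4384.
  Sorted: λ_1 = 7.5616,  λ_2 = 3.4384,  λ_3 = 3  (check: sum = 14 = tr ✓).

Step 4 — unit eigenvector for λ_1 ≈ 7.5616: v spans the null space of (Sigma - λ_1 I), whose rows are
  r_1 = (-2.5616, 2, 1),  r_2 = (2, -2.5616, 1),  r_3 = (1, 1, -3.5616).
  v is orthogonal to every row, so take v ∝ r_1 × r_2 = ((2)·(1) - (1)·(-2.5616), (1)·(2) - (-2.5616)·(1), (-2.5616)·(-2.5616) - (2)·(2)) ≈ (4.5616, 4.5616, 2.5616).
  Let u = (4.5616, 4.5616, 2.5616).
  ||u|| = √((4.5616)² + (4.5616)² + (2.5616)²) = √(48.1771) ≈ 6.941,  v_1 = u/||u|| ≈ (0.6572, 0.6572, 0.369) (||v_1|| = 1).

λ_1 = 7.5616,  λ_2 = 3.4384,  λ_3 = 3;  v_1 ≈ (0.6572, 0.6572, 0.369)


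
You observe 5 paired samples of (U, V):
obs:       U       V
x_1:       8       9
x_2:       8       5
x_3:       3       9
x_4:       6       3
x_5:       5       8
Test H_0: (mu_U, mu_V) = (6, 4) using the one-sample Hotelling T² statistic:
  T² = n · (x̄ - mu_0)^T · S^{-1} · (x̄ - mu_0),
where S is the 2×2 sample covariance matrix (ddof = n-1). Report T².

Step 1 — sample mean vector:
  mean(U) = (8 + 8 + 3 + 6 + 5) / 5 = 30/5 = 6
  mean(V) = (9 + 5 + 9 + 3 + 8) / 5 = 34/5 = 6.8
  x̄ = (6, 6.8),  deviation x̄ - mu_0 = (6, 6.8) - (6, 4) = (0, 2.8).

Step 2 — sample covariance matrix, S[i,j] = (1/(n-1)) · Σ_k (x_{k,i} - mean_i) · (x_{k,j} - mean_j), divisor n-1 = 4:
  S[U,U] = ((2)·(2) + (2)·(2) + (-3)·(-3) + (0)·(0) + (-1)·(-1)) / 4 = 18/4 = 4.5
  S[U,V] = ((2)·(2.2) + (2)·(-1.8) + (-3)·(2.2) + (0)·(-3.8) + (-1)·(1.2)) / 4 = -7/4 = -1.75
  S[V,V] = ((2.2)·(2.2) + (-1.8)·(-1.8) + (2.2)·(2.2) + (-3.8)·(-3.8) + (1.2)·(1.2)) / 4 = 28.8/4 = 7.2
  S = [[4.5, -1.75],
 [-1.75, 7.2]].

Step 3 — invert S. det(S) = 4.5·7.2 - (-1.75)² = 29.3375.
  S^{-1} = (1/det) · [[d, -b], [-b, a]] = [[0.2454, 0.0597],
 [0.0597, 0.1534]].

Step 4 — quadratic form (x̄ - mu_0)^T · S^{-1} · (x̄ - mu_0):
  S^{-1} · (x̄ - mu_0) = (0.167, 0.4295),
  (x̄ - mu_0)^T · [...] = (0)·(0.167) + (2.8)·(0.4295) = 1.2026.

Step 5 — scale by n: T² = 5 · 1.2026 = 6.0128.

T² ≈ 6.0128


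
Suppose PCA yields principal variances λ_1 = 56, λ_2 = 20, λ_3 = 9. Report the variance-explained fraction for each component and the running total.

Step 1 — total variance = trace(Sigma) = Σ λ_i = 56 + 20 + 9 = 85.

Step 2 — fraction explained by component i = λ_i / Σ λ:
  PC1: 56/85 = 0.6588
  PC2: 20/85 = 0.2353
  PC3: 9/85 = 0.1059

Step 3 — cumulative fraction after k components = (λ_1 + ... + λ_k) / Σ λ:
  k = 1: 56/85 = 0.6588
  k = 2: (56 + 20)/85 = 76/85 = 0.8941
  k = 3: (56 + 20 + 9)/85 = 85/85 = 1

Summary (fraction, with percent):

explained: PC1 0.6588 (65.88%), PC2 0.2353 (23.53%), PC3 0.1059 (10.59%);  cumulative: 0.6588, 0.8941, 1


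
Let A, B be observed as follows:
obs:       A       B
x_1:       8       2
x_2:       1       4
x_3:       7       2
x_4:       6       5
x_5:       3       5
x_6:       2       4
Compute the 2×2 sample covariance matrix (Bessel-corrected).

Step 1 — column means:
  mean(A) = (8 + 1 + 7 + 6 + 3 + 2) / 6 = 27/6 = 4.5
  mean(B) = (2 + 4 + 2 + 5 + 5 + 4) / 6 = 22/6 = 3.6667

Step 2 — sample covariance S[i,j] = (1/(n-1)) · Σ_k (x_{k,i} - mean_i) · (x_{k,j} - mean_j), with n-1 = 5.
  S[A,A] = ((3.5)·(3.5) + (-3.5)·(-3.5) + (2.5)·(2.5) + (1.5)·(1.5) + (-1.5)·(-1.5) + (-2.5)·(-2.5)) / 5 = 41.5/5 = 8.3
  S[A,B] = ((3.5)·(-1.6667) + (-3.5)·(0.3333) + (2.5)·(-1.6667) + (1.5)·(1.3333) + (-1.5)·(1.3333) + (-2.5)·(0.3333)) / 5 = -12/5 = -2.4
  S[B,B] = ((-1.6667)·(-1.6667) + (0.3333)·(0.3333) + (-1.6667)·(-1.6667) + (1.3333)·(1.3333) + (1.3333)·(1.3333) + (0.3333)·(0.3333)) / 5 = 9.3333/5 = 1.8667

S is symmetric (S[j,i] = S[i,j]). Assembling:

S = [[8.3, -2.4],
 [-2.4, 1.8667]]


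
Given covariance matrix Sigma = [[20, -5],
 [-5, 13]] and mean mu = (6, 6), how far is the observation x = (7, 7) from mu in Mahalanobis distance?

Step 1 — centre the observation: (x - mu) = (1, 1).

Step 2 — invert Sigma. det(Sigma) = 20·13 - (-5)² = 235.
  Sigma^{-1} = (1/det) · [[d, -b], [-b, a]] = [[0.0553, 0.0213],
 [0.0213, 0.0851]].

Step 3 — form the quadratic (x - mu)^T · Sigma^{-1} · (x - mu):
  Sigma^{-1} · (x - mu) = (0.0766, 0.1064).
  (x - mu)^T · [Sigma^{-1} · (x - mu)] = (1)·(0.0766) + (1)·(0.1064) = 0.183.

Step 4 — take square root: d = √(0.183) ≈ 0.4278.

d(x, mu) = √(0.183) ≈ 0.4278
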